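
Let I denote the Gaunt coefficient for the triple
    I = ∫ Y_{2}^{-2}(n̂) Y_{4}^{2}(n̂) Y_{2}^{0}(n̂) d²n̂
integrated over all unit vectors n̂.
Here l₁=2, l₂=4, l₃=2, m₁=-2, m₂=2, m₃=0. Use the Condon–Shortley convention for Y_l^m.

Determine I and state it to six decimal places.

0.156078

m-sum 0 ✓  L=8 even ✓  2≤2≤6 ✓
Π(2lᵢ+1) = 5×9×5 = 225
triangle coeff Δ(2,4,2) = 1/630
Σ_t [2,2]: t=2:+1/16 = 1/16
(3j)²=2/35 [(2 4 2; 0 0 0)], sign=+1
Σ_t [4,4]: t=4:+1/96 = 1/96
(3j)²=1/42 [(2 4 2; -2 2 0)], sign=+1
⇒ 4πI² = 15/49
I = (+1)√(15/49/(4π)) = 0.15607835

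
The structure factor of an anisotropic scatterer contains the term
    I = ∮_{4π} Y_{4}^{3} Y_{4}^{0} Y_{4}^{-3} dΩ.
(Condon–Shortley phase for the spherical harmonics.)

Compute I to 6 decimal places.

0.159788

Rules hold: Σm=0, L=12 even, 0≤4≤8.
N = 9·9·9 = 729
Δ = 4!·4!·4!/13! = 1/450450
Racah Σ t=0..4: t=0:+1/13824 t=1:−1/216 t=2:+1/64 t=3:−1/216 t=4:+1/13824 = 5/768
⇒ 3j(4 4 4; 0 0 0)² = 18/1001, sgn +1
Racah Σ t=0..1: t=0:+1/3456 t=1:−1/864 = -1/1152
⇒ 3j(4 4 4; 3 0 -3)² = 7/286, sgn +1
4πI² = N·(3j₀)²·(3jₘ)² = 6561/20449
I = +1·√(0.320847/4π) = 0.15978796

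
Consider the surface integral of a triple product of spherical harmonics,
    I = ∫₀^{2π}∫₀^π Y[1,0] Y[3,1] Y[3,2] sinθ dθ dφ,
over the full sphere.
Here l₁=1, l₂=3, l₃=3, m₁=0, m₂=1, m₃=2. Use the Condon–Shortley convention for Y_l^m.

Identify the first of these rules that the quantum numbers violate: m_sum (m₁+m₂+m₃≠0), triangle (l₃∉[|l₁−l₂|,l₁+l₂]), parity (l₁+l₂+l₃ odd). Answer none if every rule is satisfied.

m₁+m₂+m₃ = 0 + 1 + 2 = 3  ✗
triangle: |1−3|=2 ≤ l₃=3 ≤ 1+3=4
parity: l₁+l₂+l₃ = 7 is odd

m_sum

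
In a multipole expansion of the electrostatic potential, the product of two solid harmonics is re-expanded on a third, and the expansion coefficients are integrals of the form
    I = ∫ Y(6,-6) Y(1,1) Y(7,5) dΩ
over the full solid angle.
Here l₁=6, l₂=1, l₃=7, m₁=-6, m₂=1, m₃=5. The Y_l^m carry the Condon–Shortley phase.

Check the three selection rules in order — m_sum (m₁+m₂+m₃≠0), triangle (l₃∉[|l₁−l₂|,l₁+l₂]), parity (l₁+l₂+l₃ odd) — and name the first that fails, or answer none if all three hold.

none

azimuthal sum: -6 + 1 + 5 = 0  ✓
5 ≤ 7 ≤ 7 (triangle on l)  ✓
L = 6 + 1 + 7 = 14 (even)  ✓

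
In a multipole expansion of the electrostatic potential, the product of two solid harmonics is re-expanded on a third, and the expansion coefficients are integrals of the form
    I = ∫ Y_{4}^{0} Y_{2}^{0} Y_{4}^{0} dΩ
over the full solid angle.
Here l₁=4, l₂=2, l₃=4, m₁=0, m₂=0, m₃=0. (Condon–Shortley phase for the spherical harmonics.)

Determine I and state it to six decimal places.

0.163840

m-sum 0 ✓  L=10 even ✓  2≤4≤6 ✓
Π(2lᵢ+1) = 9×5×9 = 405
triangle coeff Δ(4,2,4) = 1/13860
Σ_t [0,2]: t=0:+1/192 t=1:−1/36 t=2:+1/192 = -5/288
(3j)²=20/693 [(4 2 4; 0 0 0)], sign=-1
(m-triple is (0,0,0) — same symbol as above.)
⇒ 4πI² = 2000/5929
I = (+1)√(2000/5929/(4π)) = 0.16383977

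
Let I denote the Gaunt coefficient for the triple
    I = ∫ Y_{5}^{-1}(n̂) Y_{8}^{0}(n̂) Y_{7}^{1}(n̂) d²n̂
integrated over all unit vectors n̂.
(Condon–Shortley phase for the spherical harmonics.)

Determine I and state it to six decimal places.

-0.019887

Rules hold: Σm=0, L=20 even, 3≤7≤13.
N = 11·17·15 = 2805
Δ = 6!·4!·10!/21! = 1/814773960
Racah Σ t=1..5: t=1:−1/87091200 t=2:+1/4976640 t=3:−1/2073600 t=4:+1/4976640 t=5:−1/87091200 = -1/9676800
⇒ 3j(5 8 7; 0 0 0)² = 360/46189, sgn +1
Racah Σ t=2..6: t=2:+1/19906560 t=3:−1/3110400 t=4:+1/3317760 t=5:−1/21772800 t=6:+1/1393459200 = -1/66355200
⇒ 3j(5 8 7; -1 0 1)² = 21/92378, sgn -1
4πI² = N·(3j₀)²·(3jₘ)² = 56700/11408683
I = -1·√(0.0049699/4π) = -0.01988698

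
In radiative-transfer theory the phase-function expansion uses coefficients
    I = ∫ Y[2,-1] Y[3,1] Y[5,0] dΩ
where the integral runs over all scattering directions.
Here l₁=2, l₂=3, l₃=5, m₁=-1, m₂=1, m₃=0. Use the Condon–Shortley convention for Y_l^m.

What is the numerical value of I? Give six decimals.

m-sum 0 ✓  L=10 even ✓  1≤5≤5 ✓
Π(2lᵢ+1) = 5×7×11 = 385
triangle coeff Δ(2,3,5) = 1/2310
Σ_t [0,0]: t=0:+1/144 = 1/144
(3j)²=10/231 [(2 3 5; 0 0 0)], sign=-1
Σ_t [0,0]: t=0:+1/288 = 1/288
(3j)²=5/231 [(2 3 5; -1 1 0)], sign=-1
⇒ 4πI² = 250/693
I = (+1)√(250/693/(4π)) = 0.16943318

0.169433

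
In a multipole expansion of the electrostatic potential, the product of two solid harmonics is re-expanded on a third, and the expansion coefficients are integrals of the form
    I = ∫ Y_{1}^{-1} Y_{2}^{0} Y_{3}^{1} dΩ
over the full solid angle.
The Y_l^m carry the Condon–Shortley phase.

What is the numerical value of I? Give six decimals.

Rules hold: Σm=0, L=6 even, 1≤3≤3.
N = 3·5·7 = 105
Δ = 0!·2!·4!/7! = 1/105
Racah Σ t=0..0: t=0:+1/4 = 1/4
⇒ 3j(1 2 3; 0 0 0)² = 3/35, sgn -1
Racah Σ t=0..0: t=0:+1/8 = 1/8
⇒ 3j(1 2 3; -1 0 1)² = 2/35, sgn +1
4πI² = N·(3j₀)²·(3jₘ)² = 18/35
I = -1·√(0.514286/4π) = -0.20230066

-0.202301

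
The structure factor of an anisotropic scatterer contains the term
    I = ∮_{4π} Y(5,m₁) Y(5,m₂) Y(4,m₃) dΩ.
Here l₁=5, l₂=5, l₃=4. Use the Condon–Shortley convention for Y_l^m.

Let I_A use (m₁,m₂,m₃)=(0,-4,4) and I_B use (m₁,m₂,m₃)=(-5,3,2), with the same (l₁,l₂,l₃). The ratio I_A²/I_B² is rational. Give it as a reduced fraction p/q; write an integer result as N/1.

Shared (l₁,l₂,l₃)=(5,5,4): N and (l;000)² cancel in I_A²/I_B².
A: Δ = 6!·4!·4!/15! = 1/3153150; Racah Σ t=1..1: t=1:−1/69120 = -1/69120; ⇒ 3j(5 5 4; 0 -4 4)² = 2/143, sgn -1
B: Δ = 6!·4!·4!/15! = 1/3153150; Racah Σ t=6..6: t=6:+1/69120 = 1/69120; ⇒ 3j(5 5 4; -5 3 2)² = 4/143, sgn +1
I_A²/I_B² = (2/143)/(4/143) = 1/2

1/2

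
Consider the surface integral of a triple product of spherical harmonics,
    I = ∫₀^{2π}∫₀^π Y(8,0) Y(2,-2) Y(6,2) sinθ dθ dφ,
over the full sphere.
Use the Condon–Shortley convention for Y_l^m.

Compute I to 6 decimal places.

m-sum 0 ✓  L=16 even ✓  6≤6≤10 ✓
Π(2lᵢ+1) = 17×5×13 = 1105
triangle coeff Δ(8,2,6) = 1/30940
Σ_t [2,2]: t=2:+1/2073600 = 1/2073600
(3j)²=28/1105 [(8 2 6; 0 0 0)], sign=+1
Σ_t [0,0]: t=0:+1/23224320 = 1/23224320
(3j)²=1/442 [(8 2 6; 0 -2 2)], sign=+1
⇒ 4πI² = 14/221
I = (+1)√(14/221/(4π)) = 0.07100075

0.071001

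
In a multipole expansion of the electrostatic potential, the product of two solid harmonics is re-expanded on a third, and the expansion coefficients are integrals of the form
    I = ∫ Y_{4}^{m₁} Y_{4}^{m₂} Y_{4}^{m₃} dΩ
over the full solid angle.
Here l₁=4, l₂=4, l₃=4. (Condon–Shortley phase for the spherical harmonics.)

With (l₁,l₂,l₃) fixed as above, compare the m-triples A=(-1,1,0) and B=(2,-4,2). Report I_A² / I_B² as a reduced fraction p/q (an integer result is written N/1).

l's match ⇒ only the (l;m) 3-j factors differ between A and B.
A: triangle coeff Δ(4,4,4) = 1/450450; Σ_t [1,4]: t=1:−1/3456 t=2:+1/144 t=3:−1/96 t=4:+1/864 = -1/384; (3j)²=9/2002 [(4 4 4; -1 1 0)], sign=-1
B: triangle coeff Δ(4,4,4) = 1/450450; Σ_t [0,0]: t=0:+1/2304 = 1/2304; (3j)²=5/143 [(4 4 4; 2 -4 2)], sign=+1
I_A²/I_B² = (9/2002)/(5/143) = 9/70

9/70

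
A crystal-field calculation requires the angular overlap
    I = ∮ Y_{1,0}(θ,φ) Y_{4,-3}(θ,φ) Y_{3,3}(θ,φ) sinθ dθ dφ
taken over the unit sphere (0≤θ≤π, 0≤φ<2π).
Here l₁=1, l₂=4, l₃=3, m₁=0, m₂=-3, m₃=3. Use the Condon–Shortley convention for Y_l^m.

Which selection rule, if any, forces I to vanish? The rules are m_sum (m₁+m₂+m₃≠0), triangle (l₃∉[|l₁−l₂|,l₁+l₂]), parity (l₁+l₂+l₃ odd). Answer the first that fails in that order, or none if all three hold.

none

Σmᵢ = 0  ✓
l₃∈[|l₁−l₂|,l₁+l₂]=[3,5], have l₃=3  ✓
Σlᵢ = 8 ⇒ even  ✓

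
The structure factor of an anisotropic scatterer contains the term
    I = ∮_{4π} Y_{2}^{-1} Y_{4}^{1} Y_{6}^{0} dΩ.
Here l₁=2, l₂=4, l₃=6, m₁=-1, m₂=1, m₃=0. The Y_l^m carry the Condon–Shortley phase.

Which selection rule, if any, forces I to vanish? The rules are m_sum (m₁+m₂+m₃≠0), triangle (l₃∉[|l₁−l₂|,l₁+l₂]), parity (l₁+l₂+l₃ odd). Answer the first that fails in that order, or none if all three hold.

azimuthal sum: -1 + 1 + 0 = 0  ✓
2 ≤ 6 ≤ 6 (triangle on l)  ✓
L = 2 + 4 + 6 = 12 (even)  ✓

none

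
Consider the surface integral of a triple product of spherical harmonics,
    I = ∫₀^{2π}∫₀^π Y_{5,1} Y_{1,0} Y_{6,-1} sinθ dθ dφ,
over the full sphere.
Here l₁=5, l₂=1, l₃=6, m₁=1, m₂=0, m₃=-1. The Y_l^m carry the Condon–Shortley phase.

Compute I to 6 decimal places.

-0.241725

m-sum 0 ✓  L=12 even ✓  4≤6≤6 ✓
Π(2lᵢ+1) = 11×3×13 = 429
triangle coeff Δ(5,1,6) = 1/858
Σ_t [0,0]: t=0:+1/14400 = 1/14400
(3j)²=6/143 [(5 1 6; 0 0 0)], sign=+1
Σ_t [0,0]: t=0:+1/17280 = 1/17280
(3j)²=35/858 [(5 1 6; 1 0 -1)], sign=-1
⇒ 4πI² = 105/143
I = (-1)√(105/143/(4π)) = -0.24172507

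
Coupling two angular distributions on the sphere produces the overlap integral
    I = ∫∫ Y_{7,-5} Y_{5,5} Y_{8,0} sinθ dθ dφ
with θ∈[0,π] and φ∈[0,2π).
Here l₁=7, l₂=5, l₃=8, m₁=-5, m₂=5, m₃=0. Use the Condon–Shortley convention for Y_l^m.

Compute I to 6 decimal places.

Rules hold: Σm=0, L=20 even, 2≤8≤12.
N = 15·11·17 = 2805
Δ = 4!·10!·6!/21! = 1/814773960
Racah Σ t=0..4: t=0:+1/87091200 t=1:−1/4976640 t=2:+1/2073600 t=3:−1/4976640 t=4:+1/87091200 = 1/9676800
⇒ 3j(7 5 8; 0 0 0)² = 360/46189, sgn +1
Racah Σ t=4..4: t=4:+1/1393459200 = 1/1393459200
⇒ 3j(7 5 8; -5 5 0)² = 15/4199, sgn +1
4πI² = N·(3j₀)²·(3jₘ)² = 81000/1037153
I = +1·√(0.0780984/4π) = 0.07883447

0.078834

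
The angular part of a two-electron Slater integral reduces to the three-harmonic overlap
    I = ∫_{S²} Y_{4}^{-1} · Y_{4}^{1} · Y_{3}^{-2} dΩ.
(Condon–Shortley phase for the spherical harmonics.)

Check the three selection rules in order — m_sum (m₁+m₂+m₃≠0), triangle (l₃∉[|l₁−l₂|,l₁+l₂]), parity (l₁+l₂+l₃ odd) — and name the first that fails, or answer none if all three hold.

m_sum

Σmᵢ = -2  ✗
l₃∈[|l₁−l₂|,l₁+l₂]=[0,8], have l₃=3
Σlᵢ = 11 ⇒ odd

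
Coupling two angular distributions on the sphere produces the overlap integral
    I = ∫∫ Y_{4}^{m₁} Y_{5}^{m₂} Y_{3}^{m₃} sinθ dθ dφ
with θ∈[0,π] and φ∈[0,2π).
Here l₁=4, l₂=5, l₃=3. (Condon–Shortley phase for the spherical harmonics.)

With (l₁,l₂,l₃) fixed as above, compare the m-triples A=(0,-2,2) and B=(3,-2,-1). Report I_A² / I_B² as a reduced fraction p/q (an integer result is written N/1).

50/343

l's match ⇒ only the (l;m) 3-j factors differ between A and B.
A: triangle coeff Δ(4,5,3) = 1/180180; Σ_t [2,3]: t=2:+1/576 t=3:−1/864 = 1/1728; (3j)²=5/1287 [(4 5 3; 0 -2 2)], sign=-1
B: triangle coeff Δ(4,5,3) = 1/180180; Σ_t [0,1]: t=0:+1/4320 t=1:−1/960 = -7/8640; (3j)²=343/12870 [(4 5 3; 3 -2 -1)], sign=-1
I_A²/I_B² = (5/1287)/(343/12870) = 50/343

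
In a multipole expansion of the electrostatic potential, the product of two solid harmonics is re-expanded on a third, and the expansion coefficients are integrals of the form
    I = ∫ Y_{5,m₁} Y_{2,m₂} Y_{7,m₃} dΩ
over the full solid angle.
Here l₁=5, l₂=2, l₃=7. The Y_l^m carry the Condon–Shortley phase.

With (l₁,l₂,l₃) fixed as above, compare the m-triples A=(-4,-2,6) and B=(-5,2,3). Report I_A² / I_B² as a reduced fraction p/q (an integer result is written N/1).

Same 5,2,7: normalisation and zero-m 3j drop out of the ratio.
A: Δ: 0! 10! 4! / 15! → 1/15015; sum: t=0:+1/8709120 = 1/8709120; 3j²(5 2 7; -4 -2 6) = Δ·Π!·Σ² = 1/21  (sign -1)
B: Δ: 0! 10! 4! / 15! → 1/15015; sum: t=0:+1/87091200 = 1/87091200; 3j²(5 2 7; -5 2 3) = Δ·Π!·Σ² = 1/15015  (sign +1)
I_A²/I_B² = (1/21)/(1/15015) = 715/1

715/1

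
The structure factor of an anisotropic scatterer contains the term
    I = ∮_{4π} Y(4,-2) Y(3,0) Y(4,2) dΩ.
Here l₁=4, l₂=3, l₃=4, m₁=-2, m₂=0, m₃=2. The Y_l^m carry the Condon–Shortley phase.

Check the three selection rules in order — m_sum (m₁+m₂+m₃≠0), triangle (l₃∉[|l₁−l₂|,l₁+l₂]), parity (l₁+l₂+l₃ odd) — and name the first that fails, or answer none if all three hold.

parity

m₁+m₂+m₃ = -2 + 0 + 2 = 0  ✓
triangle: |4−3|=1 ≤ l₃=4 ≤ 4+3=7  ✓
parity: l₁+l₂+l₃ = 11 is odd  ✗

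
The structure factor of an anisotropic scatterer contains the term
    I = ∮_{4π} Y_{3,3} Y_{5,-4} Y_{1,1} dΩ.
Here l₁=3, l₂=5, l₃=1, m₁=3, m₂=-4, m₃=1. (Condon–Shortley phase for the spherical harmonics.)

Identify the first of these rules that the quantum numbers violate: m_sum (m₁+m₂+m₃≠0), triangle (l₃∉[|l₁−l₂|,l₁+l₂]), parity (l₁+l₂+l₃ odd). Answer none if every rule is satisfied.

m₁+m₂+m₃ = 3 − 4 + 1 = 0  ✓
triangle: |3−5|=2 ≤ l₃=1 ≤ 3+5=8  ✗
parity: l₁+l₂+l₃ = 9 is odd

triangle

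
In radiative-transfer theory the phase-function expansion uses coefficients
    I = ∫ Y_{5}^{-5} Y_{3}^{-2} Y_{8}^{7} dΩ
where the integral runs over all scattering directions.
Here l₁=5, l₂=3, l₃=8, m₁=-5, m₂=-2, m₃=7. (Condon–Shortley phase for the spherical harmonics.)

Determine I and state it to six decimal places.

Checks pass: Σm=0; 16 even; l₃=8∈[2,8].
(2·5+1)(2·3+1)(2·8+1) = 1309
Δ: 0! 10! 6! / 17! → 1/136136
sum: t=0:+1/518400 = 1/518400
3j²(5 3 8; 0 0 0) = Δ·Π!·Σ² = 56/2431  (sign +1)
sum: t=0:+1/435456000 = 1/435456000
3j²(5 3 8; -5 -2 7) = Δ·Π!·Σ² = 3/136  (sign -1)
combine: 4πI² = 1309·56/2431·3/136 = 147/221
take √, sign -1: I = -0.23006873

-0.230069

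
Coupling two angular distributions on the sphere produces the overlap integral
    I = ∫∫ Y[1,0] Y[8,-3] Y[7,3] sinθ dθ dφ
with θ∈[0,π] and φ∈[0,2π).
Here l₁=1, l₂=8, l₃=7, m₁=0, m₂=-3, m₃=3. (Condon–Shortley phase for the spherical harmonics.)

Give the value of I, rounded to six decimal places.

-0.226917

Checks pass: Σm=0; 16 even; l₃=7∈[7,9].
(2·1+1)(2·8+1)(2·7+1) = 765
Δ: 2! 0! 14! / 17! → 1/2040
sum: t=1:−1/25401600 = -1/25401600
3j²(1 8 7; 0 0 0) = Δ·Π!·Σ² = 8/255  (sign +1)
sum: t=1:−1/87091200 = -1/87091200
3j²(1 8 7; 0 -3 3) = Δ·Π!·Σ² = 11/408  (sign -1)
combine: 4πI² = 765·8/255·11/408 = 11/17
take √, sign -1: I = -0.22691696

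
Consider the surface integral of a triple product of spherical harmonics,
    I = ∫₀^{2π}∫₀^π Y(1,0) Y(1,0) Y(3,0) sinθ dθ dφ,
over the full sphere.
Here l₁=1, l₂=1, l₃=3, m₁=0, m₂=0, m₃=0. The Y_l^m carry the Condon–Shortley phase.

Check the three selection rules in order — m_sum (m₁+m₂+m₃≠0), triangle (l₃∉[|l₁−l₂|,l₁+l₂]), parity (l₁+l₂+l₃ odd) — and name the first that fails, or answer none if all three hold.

triangle

Σmᵢ = 0  ✓
l₃∈[|l₁−l₂|,l₁+l₂]=[0,2], have l₃=3  ✗
Σlᵢ = 5 ⇒ odd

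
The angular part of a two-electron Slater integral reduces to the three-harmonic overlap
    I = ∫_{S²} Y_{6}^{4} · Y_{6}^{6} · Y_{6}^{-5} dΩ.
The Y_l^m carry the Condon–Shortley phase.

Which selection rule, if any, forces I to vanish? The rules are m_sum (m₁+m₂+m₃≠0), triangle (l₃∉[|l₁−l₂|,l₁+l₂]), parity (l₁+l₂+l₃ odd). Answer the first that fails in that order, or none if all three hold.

m_sum

Σmᵢ = 5  ✗
l₃∈[|l₁−l₂|,l₁+l₂]=[0,12], have l₃=6
Σlᵢ = 18 ⇒ even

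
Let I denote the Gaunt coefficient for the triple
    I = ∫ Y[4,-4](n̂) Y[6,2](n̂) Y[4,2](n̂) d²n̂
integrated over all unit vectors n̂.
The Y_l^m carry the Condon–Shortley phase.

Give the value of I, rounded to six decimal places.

Checks pass: Σm=0; 14 even; l₃=4∈[2,10].
(2·4+1)(2·6+1)(2·4+1) = 1053
Δ: 6! 2! 6! / 15! → 1/1261260
sum: t=2:+1/4608 t=3:−1/1296 t=4:+1/4608 = -7/20736
3j²(4 6 4; 0 0 0) = Δ·Π!·Σ² = 20/1287  (sign -1)
sum: t=6:+1/69120 = 1/69120
3j²(4 6 4; -4 2 2) = Δ·Π!·Σ² = 4/429  (sign +1)
combine: 4πI² = 1053·20/1287·4/429 = 240/1573
take √, sign -1: I = -0.11018851

-0.110189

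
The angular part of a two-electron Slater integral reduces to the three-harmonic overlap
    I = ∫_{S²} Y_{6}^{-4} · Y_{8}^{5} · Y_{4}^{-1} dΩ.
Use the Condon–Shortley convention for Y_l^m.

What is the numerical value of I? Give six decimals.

m-sum 0 ✓  L=18 even ✓  2≤4≤14 ✓
Π(2lᵢ+1) = 13×17×9 = 1989
triangle coeff Δ(6,8,4) = 1/23279256
Σ_t [4,6]: t=4:+1/1658880 t=5:−1/518400 t=6:+1/1658880 = -1/1382400
(3j)²=504/46189 [(6 8 4; 0 0 0)], sign=-1
Σ_t [8,10]: t=8:+1/19353600 t=9:−1/17418240 t=10:+1/261273600 = -1/522547200
(3j)²=5/162792 [(6 8 4; -4 5 -1)], sign=+1
⇒ 4πI² = 45/67507
I = (-1)√(45/67507/(4π)) = -0.00728328

-0.007283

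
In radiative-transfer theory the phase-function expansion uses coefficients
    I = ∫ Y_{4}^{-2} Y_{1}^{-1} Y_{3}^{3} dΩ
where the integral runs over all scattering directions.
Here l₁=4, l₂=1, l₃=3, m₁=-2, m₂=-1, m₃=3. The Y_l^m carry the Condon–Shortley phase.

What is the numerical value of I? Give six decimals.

0.061558

m-sum 0 ✓  L=8 even ✓  3≤3≤5 ✓
Π(2lᵢ+1) = 9×3×7 = 189
triangle coeff Δ(4,1,3) = 1/252
Σ_t [1,1]: t=1:−1/36 = -1/36
(3j)²=4/63 [(4 1 3; 0 0 0)], sign=+1
Σ_t [0,0]: t=0:+1/1440 = 1/1440
(3j)²=1/252 [(4 1 3; -2 -1 3)], sign=+1
⇒ 4πI² = 1/21
I = (+1)√(1/21/(4π)) = 0.06155813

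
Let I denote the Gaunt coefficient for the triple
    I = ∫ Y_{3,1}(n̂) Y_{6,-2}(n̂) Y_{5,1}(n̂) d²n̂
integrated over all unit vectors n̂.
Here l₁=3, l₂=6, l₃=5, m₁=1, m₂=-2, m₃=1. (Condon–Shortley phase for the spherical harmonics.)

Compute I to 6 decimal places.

Rules hold: Σm=0, L=14 even, 3≤5≤9.
N = 7·13·11 = 1001
Δ = 4!·2!·8!/15! = 1/675675
Racah Σ t=1..3: t=1:−1/8640 t=2:+1/2304 t=3:−1/8640 = 7/34560
⇒ 3j(3 6 5; 0 0 0)² = 7/429, sgn -1
Racah Σ t=0..2: t=0:+1/27648 t=1:−1/4320 t=2:+1/11520 = -1/9216
⇒ 3j(3 6 5; 1 -2 1)² = 2/143, sgn -1
4πI² = N·(3j₀)²·(3jₘ)² = 98/429
I = +1·√(0.228438/4π) = 0.13482780

0.134828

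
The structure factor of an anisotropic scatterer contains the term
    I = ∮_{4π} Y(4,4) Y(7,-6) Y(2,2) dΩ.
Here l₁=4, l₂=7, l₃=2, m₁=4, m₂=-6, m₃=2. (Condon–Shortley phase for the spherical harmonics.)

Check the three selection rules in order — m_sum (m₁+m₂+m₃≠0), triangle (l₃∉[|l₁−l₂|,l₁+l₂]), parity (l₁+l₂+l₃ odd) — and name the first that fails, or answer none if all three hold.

m₁+m₂+m₃ = 4 − 6 + 2 = 0  ✓
triangle: |4−7|=3 ≤ l₃=2 ≤ 4+7=11  ✗
parity: l₁+l₂+l₃ = 13 is odd

triangle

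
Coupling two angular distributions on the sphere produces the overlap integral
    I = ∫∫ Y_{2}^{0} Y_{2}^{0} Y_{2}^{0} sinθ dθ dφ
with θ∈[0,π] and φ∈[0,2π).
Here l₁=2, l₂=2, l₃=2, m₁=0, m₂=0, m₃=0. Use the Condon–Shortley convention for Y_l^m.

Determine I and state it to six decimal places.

0.180224

Rules hold: Σm=0, L=6 even, 0≤2≤4.
N = 5·5·5 = 125
Δ = 2!·2!·2!/7! = 1/630
Racah Σ t=0..2: t=0:+1/8 t=1:−1/1 t=2:+1/8 = -3/4
⇒ 3j(2 2 2; 0 0 0)² = 2/35, sgn -1
(m-triple is (0,0,0) — same symbol as above.)
4πI² = N·(3j₀)²·(3jₘ)² = 20/49
I = +1·√(0.408163/4π) = 0.18022375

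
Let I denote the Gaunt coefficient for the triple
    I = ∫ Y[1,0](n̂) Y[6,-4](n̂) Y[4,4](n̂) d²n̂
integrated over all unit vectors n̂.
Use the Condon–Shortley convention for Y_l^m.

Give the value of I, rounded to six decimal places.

|1−6|≤4≤1+6 violated ⇒ I = 0

0.000000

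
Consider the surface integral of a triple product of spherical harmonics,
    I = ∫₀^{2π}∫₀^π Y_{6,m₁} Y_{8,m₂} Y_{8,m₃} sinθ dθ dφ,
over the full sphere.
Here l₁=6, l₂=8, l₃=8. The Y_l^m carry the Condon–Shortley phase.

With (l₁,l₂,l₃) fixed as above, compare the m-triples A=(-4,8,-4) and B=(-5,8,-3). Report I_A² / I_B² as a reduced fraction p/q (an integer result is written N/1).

30/11

l's match ⇒ only the (l;m) 3-j factors differ between A and B.
A: triangle coeff Δ(6,8,8) = 1/13742520792; Σ_t [6,6]: t=6:+1/125411328000 = 1/125411328000; (3j)²=60/7429 [(6 8 8; -4 8 -4)], sign=+1
B: triangle coeff Δ(6,8,8) = 1/13742520792; Σ_t [6,6]: t=6:+1/313528320000 = 1/313528320000; (3j)²=22/7429 [(6 8 8; -5 8 -3)], sign=-1
I_A²/I_B² = (60/7429)/(22/7429) = 30/11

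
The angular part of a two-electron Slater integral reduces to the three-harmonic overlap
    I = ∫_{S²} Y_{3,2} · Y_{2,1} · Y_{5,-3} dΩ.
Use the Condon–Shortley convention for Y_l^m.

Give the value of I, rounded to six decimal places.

-0.253584

Rules hold: Σm=0, L=10 even, 1≤5≤5.
N = 7·5·11 = 385
Δ = 0!·6!·4!/11! = 1/2310
Racah Σ t=0..0: t=0:+1/144 = 1/144
⇒ 3j(3 2 5; 0 0 0)² = 10/231, sgn -1
Racah Σ t=0..0: t=0:+1/720 = 1/720
⇒ 3j(3 2 5; 2 1 -3)² = 8/165, sgn +1
4πI² = N·(3j₀)²·(3jₘ)² = 80/99
I = -1·√(0.808081/4π) = -0.25358436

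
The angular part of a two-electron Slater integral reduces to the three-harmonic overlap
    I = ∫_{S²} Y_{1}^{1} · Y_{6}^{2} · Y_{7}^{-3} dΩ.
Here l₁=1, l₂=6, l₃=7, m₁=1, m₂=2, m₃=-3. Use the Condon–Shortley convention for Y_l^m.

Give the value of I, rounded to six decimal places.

-0.234717

Checks pass: Σm=0; 14 even; l₃=7∈[5,7].
(2·1+1)(2·6+1)(2·7+1) = 585
Δ: 0! 2! 12! / 15! → 1/1365
sum: t=0:+1/518400 = 1/518400
3j²(1 6 7; 0 0 0) = Δ·Π!·Σ² = 7/195  (sign -1)
sum: t=0:+1/1935360 = 1/1935360
3j²(1 6 7; 1 2 -3) = Δ·Π!·Σ² = 3/91  (sign +1)
combine: 4πI² = 585·7/195·3/91 = 9/13
take √, sign -1: I = -0.23471705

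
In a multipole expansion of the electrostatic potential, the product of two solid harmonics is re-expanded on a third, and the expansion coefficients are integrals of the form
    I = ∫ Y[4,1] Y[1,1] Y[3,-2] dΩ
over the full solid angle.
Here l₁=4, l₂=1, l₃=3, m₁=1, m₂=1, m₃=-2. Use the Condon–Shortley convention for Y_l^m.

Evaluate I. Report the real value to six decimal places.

m-sum 0 ✓  L=8 even ✓  3≤3≤5 ✓
Π(2lᵢ+1) = 9×3×7 = 189
triangle coeff Δ(4,1,3) = 1/252
Σ_t [1,1]: t=1:−1/36 = -1/36
(3j)²=4/63 [(4 1 3; 0 0 0)], sign=+1
Σ_t [2,2]: t=2:+1/240 = 1/240
(3j)²=1/84 [(4 1 3; 1 1 -2)], sign=-1
⇒ 4πI² = 1/7
I = (-1)√(1/7/(4π)) = -0.10662181

-0.106622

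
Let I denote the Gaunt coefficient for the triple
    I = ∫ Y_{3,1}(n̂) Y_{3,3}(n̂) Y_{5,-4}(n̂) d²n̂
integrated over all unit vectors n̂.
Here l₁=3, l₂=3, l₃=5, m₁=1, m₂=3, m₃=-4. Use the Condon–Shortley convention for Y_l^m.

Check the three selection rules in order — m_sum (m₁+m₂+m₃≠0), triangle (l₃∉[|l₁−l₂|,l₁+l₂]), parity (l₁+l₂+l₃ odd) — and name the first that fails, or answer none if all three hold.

parity

azimuthal sum: 1 + 3 − 4 = 0  ✓
0 ≤ 5 ≤ 6 (triangle on l)  ✓
L = 3 + 3 + 5 = 11 (odd)  ✗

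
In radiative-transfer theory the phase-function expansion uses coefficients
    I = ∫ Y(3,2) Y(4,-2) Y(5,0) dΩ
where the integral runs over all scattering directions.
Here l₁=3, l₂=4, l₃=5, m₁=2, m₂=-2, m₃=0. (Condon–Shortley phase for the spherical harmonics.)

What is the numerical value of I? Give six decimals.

-0.171327

Checks pass: Σm=0; 12 even; l₃=5∈[1,7].
(2·3+1)(2·4+1)(2·5+1) = 693
Δ: 2! 4! 6! / 13! → 1/180180
sum: t=0:+1/576 t=1:−1/144 t=2:+1/576 = -1/288
3j²(3 4 5; 0 0 0) = Δ·Π!·Σ² = 20/1001  (sign +1)
sum: t=0:+1/576 t=1:−1/2880 = 1/720
3j²(3 4 5; 2 -2 0) = Δ·Π!·Σ² = 80/3003  (sign -1)
combine: 4πI² = 693·20/1001·80/3003 = 4800/13013
take √, sign -1: I = -0.17132746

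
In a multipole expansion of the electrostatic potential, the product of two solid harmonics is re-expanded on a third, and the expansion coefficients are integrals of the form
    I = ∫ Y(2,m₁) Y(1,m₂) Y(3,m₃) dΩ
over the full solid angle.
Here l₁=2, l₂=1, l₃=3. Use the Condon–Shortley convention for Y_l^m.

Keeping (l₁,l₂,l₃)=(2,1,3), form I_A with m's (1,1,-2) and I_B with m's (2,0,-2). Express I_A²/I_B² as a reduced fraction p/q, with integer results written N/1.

2/1

l's match ⇒ only the (l;m) 3-j factors differ between A and B.
A: triangle coeff Δ(2,1,3) = 1/105; Σ_t [0,0]: t=0:+1/12 = 1/12; (3j)²=2/21 [(2 1 3; 1 1 -2)], sign=-1
B: triangle coeff Δ(2,1,3) = 1/105; Σ_t [0,0]: t=0:+1/24 = 1/24; (3j)²=1/21 [(2 1 3; 2 0 -2)], sign=-1
I_A²/I_B² = (2/21)/(1/21) = 2/1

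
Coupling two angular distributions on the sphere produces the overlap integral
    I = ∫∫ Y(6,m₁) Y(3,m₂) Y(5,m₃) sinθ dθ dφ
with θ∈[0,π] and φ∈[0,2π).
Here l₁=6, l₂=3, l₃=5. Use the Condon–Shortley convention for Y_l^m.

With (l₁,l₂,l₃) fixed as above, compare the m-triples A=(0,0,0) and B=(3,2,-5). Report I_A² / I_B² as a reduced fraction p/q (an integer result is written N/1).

Same 6,3,5: normalisation and zero-m 3j drop out of the ratio.
A: Δ: 4! 8! 2! / 15! → 1/675675; sum: t=1:−1/8640 t=2:+1/2304 t=3:−1/8640 = 7/34560; 3j²(6 3 5; 0 0 0) = Δ·Π!·Σ² = 7/429  (sign -1)
B: Δ: 4! 8! 2! / 15! → 1/675675; sum: t=3:−1/483840 = -1/483840; 3j²(6 3 5; 3 2 -5) = Δ·Π!·Σ² = 6/1001  (sign -1)
I_A²/I_B² = (7/429)/(6/1001) = 49/18

49/18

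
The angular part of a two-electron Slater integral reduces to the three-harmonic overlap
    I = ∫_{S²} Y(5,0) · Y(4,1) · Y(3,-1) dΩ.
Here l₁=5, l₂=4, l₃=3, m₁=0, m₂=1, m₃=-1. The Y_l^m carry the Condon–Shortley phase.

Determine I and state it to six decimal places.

Rules hold: Σm=0, L=12 even, 1≤3≤9.
N = 11·9·7 = 693
Δ = 6!·4!·2!/13! = 1/180180
Racah Σ t=2..4: t=2:+1/576 t=3:−1/144 t=4:+1/576 = -1/288
⇒ 3j(5 4 3; 0 0 0)² = 20/1001, sgn +1
Racah Σ t=3..5: t=3:−1/288 t=4:+1/288 t=5:−1/5760 = -1/5760
⇒ 3j(5 4 3; 0 1 -1)² = 1/12012, sgn -1
4πI² = N·(3j₀)²·(3jₘ)² = 15/13013
I = -1·√(0.00115269/4π) = -0.00957750

-0.009577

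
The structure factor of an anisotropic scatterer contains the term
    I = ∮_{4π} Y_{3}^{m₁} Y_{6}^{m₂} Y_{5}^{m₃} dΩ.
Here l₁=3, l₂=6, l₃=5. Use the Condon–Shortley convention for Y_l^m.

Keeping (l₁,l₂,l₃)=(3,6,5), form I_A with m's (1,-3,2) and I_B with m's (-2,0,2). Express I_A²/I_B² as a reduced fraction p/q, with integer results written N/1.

l's match ⇒ only the (l;m) 3-j factors differ between A and B.
A: triangle coeff Δ(3,6,5) = 1/675675; Σ_t [0,2]: t=0:+1/34560 t=1:−1/8640 t=2:+1/40320 = -1/16128; (3j)²=18/1001 [(3 6 5; 1 -3 2)], sign=+1
B: triangle coeff Δ(3,6,5) = 1/675675; Σ_t [3,4]: t=3:−1/8640 t=4:+1/34560 = -1/11520; (3j)²=3/143 [(3 6 5; -2 0 2)], sign=+1
I_A²/I_B² = (18/1001)/(3/143) = 6/7

6/7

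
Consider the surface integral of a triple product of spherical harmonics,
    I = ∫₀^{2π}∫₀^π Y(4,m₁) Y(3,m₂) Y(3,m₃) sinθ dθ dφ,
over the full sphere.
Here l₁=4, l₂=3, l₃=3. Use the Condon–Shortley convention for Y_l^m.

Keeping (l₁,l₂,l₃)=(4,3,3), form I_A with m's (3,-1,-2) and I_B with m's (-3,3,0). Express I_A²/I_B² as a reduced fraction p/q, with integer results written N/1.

2/9

l's match ⇒ only the (l;m) 3-j factors differ between A and B.
A: triangle coeff Δ(4,3,3) = 1/34650; Σ_t [0,1]: t=0:+1/288 t=1:−1/144 = -1/288; (3j)²=1/99 [(4 3 3; 3 -1 -2)], sign=+1
B: triangle coeff Δ(4,3,3) = 1/34650; Σ_t [4,4]: t=4:+1/288 = 1/288; (3j)²=1/22 [(4 3 3; -3 3 0)], sign=-1
I_A²/I_B² = (1/99)/(1/22) = 2/9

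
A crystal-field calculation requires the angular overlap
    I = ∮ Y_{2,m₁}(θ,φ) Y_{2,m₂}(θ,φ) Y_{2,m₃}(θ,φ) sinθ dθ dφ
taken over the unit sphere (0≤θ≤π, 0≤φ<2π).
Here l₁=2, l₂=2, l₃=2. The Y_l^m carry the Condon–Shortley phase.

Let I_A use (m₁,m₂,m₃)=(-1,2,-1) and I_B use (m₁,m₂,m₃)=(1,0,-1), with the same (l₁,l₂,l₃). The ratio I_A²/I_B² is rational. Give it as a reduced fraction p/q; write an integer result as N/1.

6/1

Same 2,2,2: normalisation and zero-m 3j drop out of the ratio.
A: Δ: 2! 2! 2! / 7! → 1/630; sum: t=2:+1/4 = 1/4; 3j²(2 2 2; -1 2 -1) = Δ·Π!·Σ² = 3/35  (sign -1)
B: Δ: 2! 2! 2! / 7! → 1/630; sum: t=0:+1/4 t=1:−1/2 = -1/4; 3j²(2 2 2; 1 0 -1) = Δ·Π!·Σ² = 1/70  (sign +1)
I_A²/I_B² = (3/35)/(1/70) = 6/1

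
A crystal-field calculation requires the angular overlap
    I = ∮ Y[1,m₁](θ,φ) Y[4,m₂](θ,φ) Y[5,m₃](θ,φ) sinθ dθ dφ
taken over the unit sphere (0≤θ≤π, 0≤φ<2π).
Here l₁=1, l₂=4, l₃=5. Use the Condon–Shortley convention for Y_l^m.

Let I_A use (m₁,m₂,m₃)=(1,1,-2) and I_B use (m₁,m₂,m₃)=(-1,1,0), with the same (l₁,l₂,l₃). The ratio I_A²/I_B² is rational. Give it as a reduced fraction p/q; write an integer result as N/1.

Shared (l₁,l₂,l₃)=(1,4,5): N and (l;000)² cancel in I_A²/I_B².
A: Δ = 0!·2!·8!/11! = 1/495; Racah Σ t=0..0: t=0:+1/1440 = 1/1440; ⇒ 3j(1 4 5; 1 1 -2)² = 7/165, sgn -1
B: Δ = 0!·2!·8!/11! = 1/495; Racah Σ t=0..0: t=0:+1/1440 = 1/1440; ⇒ 3j(1 4 5; -1 1 0)² = 2/99, sgn -1
I_A²/I_B² = (7/165)/(2/99) = 21/10

21/10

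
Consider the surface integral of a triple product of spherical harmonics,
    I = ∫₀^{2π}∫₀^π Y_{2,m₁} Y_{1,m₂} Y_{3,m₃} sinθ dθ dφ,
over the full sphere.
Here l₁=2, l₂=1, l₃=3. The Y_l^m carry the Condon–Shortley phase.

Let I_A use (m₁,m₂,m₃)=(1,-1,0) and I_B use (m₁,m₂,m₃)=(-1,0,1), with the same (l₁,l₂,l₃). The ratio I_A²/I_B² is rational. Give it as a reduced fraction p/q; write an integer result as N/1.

Same 2,1,3: normalisation and zero-m 3j drop out of the ratio.
A: Δ: 0! 4! 2! / 7! → 1/105; sum: t=0:+1/12 = 1/12; 3j²(2 1 3; 1 -1 0) = Δ·Π!·Σ² = 1/35  (sign -1)
B: Δ: 0! 4! 2! / 7! → 1/105; sum: t=0:+1/6 = 1/6; 3j²(2 1 3; -1 0 1) = Δ·Π!·Σ² = 8/105  (sign +1)
I_A²/I_B² = (1/35)/(8/105) = 3/8

3/8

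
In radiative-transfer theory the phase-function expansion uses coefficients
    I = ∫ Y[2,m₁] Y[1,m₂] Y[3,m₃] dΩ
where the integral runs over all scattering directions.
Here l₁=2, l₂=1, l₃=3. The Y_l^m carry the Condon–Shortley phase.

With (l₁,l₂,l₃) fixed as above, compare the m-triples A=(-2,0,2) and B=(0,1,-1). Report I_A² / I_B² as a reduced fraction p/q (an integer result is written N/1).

l's match ⇒ only the (l;m) 3-j factors differ between A and B.
A: triangle coeff Δ(2,1,3) = 1/105; Σ_t [0,0]: t=0:+1/24 = 1/24; (3j)²=1/21 [(2 1 3; -2 0 2)], sign=-1
B: triangle coeff Δ(2,1,3) = 1/105; Σ_t [0,0]: t=0:+1/8 = 1/8; (3j)²=2/35 [(2 1 3; 0 1 -1)], sign=+1
I_A²/I_B² = (1/21)/(2/35) = 5/6

5/6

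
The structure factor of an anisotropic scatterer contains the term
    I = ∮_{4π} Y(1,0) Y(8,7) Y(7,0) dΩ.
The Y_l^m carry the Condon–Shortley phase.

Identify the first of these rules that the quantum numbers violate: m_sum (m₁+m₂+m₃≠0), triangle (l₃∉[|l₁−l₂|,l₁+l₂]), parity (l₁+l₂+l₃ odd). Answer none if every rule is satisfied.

azimuthal sum: 0 + 7 + 0 = 7  ✗
7 ≤ 7 ≤ 9 (triangle on l)
L = 1 + 8 + 7 = 16 (even)

m_sum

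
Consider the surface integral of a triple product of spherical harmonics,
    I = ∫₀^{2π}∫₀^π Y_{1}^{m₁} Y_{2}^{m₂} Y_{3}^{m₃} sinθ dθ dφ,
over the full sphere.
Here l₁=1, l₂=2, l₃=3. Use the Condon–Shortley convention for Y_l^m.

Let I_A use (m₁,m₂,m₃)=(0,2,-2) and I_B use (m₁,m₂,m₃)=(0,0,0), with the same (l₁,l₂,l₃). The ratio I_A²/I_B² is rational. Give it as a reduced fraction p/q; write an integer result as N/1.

5/9

Shared (l₁,l₂,l₃)=(1,2,3): N and (l;000)² cancel in I_A²/I_B².
A: Δ = 0!·2!·4!/7! = 1/105; Racah Σ t=0..0: t=0:+1/24 = 1/24; ⇒ 3j(1 2 3; 0 2 -2)² = 1/21, sgn -1
B: Δ = 0!·2!·4!/7! = 1/105; Racah Σ t=0..0: t=0:+1/4 = 1/4; ⇒ 3j(1 2 3; 0 0 0)² = 3/35, sgn -1
I_A²/I_B² = (1/21)/(3/35) = 5/9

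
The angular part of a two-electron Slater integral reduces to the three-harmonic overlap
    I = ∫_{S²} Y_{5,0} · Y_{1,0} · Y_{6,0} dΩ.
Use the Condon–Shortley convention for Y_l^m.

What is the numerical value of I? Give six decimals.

0.245154

m-sum 0 ✓  L=12 even ✓  4≤6≤6 ✓
Π(2lᵢ+1) = 11×3×13 = 429
triangle coeff Δ(5,1,6) = 1/858
Σ_t [0,0]: t=0:+1/14400 = 1/14400
(3j)²=6/143 [(5 1 6; 0 0 0)], sign=+1
(m-triple is (0,0,0) — same symbol as above.)
⇒ 4πI² = 108/143
I = (+1)√(108/143/(4π)) = 0.24515397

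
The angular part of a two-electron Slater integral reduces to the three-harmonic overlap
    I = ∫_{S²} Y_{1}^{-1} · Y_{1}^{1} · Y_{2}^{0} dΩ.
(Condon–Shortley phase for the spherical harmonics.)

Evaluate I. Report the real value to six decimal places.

0.126157

Rules hold: Σm=0, L=4 even, 0≤2≤2.
N = 3·3·5 = 45
Δ = 0!·2!·2!/5! = 1/30
Racah Σ t=0..0: t=0:+1/1 = 1/1
⇒ 3j(1 1 2; 0 0 0)² = 2/15, sgn +1
Racah Σ t=0..0: t=0:+1/4 = 1/4
⇒ 3j(1 1 2; -1 1 0)² = 1/30, sgn +1
4πI² = N·(3j₀)²·(3jₘ)² = 1/5
I = +1·√(0.2/4π) = 0.12615663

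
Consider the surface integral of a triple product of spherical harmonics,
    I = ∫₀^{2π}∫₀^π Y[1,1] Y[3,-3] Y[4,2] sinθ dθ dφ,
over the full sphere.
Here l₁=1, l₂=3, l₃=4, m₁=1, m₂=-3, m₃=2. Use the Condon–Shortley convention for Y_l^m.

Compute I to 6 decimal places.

0.061558

Checks pass: Σm=0; 8 even; l₃=4∈[2,4].
(2·1+1)(2·3+1)(2·4+1) = 189
Δ: 0! 2! 6! / 9! → 1/252
sum: t=0:+1/36 = 1/36
3j²(1 3 4; 0 0 0) = Δ·Π!·Σ² = 4/63  (sign +1)
sum: t=0:+1/1440 = 1/1440
3j²(1 3 4; 1 -3 2) = Δ·Π!·Σ² = 1/252  (sign +1)
combine: 4πI² = 189·4/63·1/252 = 1/21
take √, sign +1: I = 0.06155813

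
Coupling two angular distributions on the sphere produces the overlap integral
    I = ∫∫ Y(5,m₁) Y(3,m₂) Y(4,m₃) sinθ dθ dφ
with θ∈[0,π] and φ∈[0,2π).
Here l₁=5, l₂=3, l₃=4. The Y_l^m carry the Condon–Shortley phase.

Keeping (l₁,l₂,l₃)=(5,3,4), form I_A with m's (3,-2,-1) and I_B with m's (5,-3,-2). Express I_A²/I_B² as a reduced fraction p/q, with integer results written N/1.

l's match ⇒ only the (l;m) 3-j factors differ between A and B.
A: triangle coeff Δ(5,3,4) = 1/180180; Σ_t [0,1]: t=0:+1/1152 t=1:−1/1440 = 1/5760; (3j)²=1/858 [(5 3 4; 3 -2 -1)], sign=-1
B: triangle coeff Δ(5,3,4) = 1/180180; Σ_t [0,0]: t=0:+1/34560 = 1/34560; (3j)²=5/286 [(5 3 4; 5 -3 -2)], sign=+1
I_A²/I_B² = (1/858)/(5/286) = 1/15

1/15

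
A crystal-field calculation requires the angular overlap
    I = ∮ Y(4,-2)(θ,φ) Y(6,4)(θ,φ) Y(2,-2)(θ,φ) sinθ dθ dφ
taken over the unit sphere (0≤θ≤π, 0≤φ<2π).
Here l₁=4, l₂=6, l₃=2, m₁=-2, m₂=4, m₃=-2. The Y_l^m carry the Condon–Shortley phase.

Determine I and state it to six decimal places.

0.230476

Rules hold: Σm=0, L=12 even, 2≤2≤10.
N = 9·13·5 = 585
Δ = 8!·0!·4!/13! = 1/6435
Racah Σ t=4..4: t=4:+1/2304 = 1/2304
⇒ 3j(4 6 2; 0 0 0)² = 5/143, sgn +1
Racah Σ t=6..6: t=6:+1/34560 = 1/34560
⇒ 3j(4 6 2; -2 4 -2)² = 14/429, sgn +1
4πI² = N·(3j₀)²·(3jₘ)² = 1050/1573
I = +1·√(0.667514/4π) = 0.23047581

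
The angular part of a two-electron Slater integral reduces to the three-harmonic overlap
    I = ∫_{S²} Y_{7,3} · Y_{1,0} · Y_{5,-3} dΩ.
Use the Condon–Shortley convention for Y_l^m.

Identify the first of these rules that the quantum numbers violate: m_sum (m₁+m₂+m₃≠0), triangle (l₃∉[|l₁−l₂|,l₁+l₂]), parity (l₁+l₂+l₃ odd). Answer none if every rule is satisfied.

triangle

m₁+m₂+m₃ = 3 + 0 − 3 = 0  ✓
triangle: |7−1|=6 ≤ l₃=5 ≤ 7+1=8  ✗
parity: l₁+l₂+l₃ = 13 is odd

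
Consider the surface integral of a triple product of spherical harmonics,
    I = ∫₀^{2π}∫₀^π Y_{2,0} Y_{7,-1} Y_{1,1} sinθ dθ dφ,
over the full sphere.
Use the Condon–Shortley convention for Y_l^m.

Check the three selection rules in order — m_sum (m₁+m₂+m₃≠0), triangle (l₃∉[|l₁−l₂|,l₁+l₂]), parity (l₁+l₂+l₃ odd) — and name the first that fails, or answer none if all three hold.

triangle

m₁+m₂+m₃ = 0 − 1 + 1 = 0  ✓
triangle: |2−7|=5 ≤ l₃=1 ≤ 2+7=9  ✗
parity: l₁+l₂+l₃ = 10 is even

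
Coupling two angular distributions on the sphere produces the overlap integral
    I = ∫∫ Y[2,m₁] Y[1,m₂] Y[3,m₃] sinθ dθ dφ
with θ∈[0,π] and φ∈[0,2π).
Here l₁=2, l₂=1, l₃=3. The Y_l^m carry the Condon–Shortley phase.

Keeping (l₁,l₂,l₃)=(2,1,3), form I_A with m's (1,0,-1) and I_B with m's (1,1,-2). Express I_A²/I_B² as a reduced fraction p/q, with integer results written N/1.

Same 2,1,3: normalisation and zero-m 3j drop out of the ratio.
A: Δ: 0! 4! 2! / 7! → 1/105; sum: t=0:+1/6 = 1/6; 3j²(2 1 3; 1 0 -1) = Δ·Π!·Σ² = 8/105  (sign +1)
B: Δ: 0! 4! 2! / 7! → 1/105; sum: t=0:+1/12 = 1/12; 3j²(2 1 3; 1 1 -2) = Δ·Π!·Σ² = 2/21  (sign -1)
I_A²/I_B² = (8/105)/(2/21) = 4/5

4/5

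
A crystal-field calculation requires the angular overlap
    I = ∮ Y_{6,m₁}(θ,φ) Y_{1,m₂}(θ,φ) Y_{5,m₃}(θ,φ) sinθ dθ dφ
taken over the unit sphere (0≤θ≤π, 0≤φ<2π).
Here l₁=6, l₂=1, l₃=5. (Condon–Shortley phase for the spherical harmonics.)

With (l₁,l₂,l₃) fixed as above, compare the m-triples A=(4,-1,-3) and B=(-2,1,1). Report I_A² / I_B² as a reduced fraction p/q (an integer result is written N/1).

45/28

Same 6,1,5: normalisation and zero-m 3j drop out of the ratio.
A: Δ: 2! 10! 0! / 13! → 1/858; sum: t=0:+1/161280 = 1/161280; 3j²(6 1 5; 4 -1 -3) = Δ·Π!·Σ² = 15/286  (sign +1)
B: Δ: 2! 10! 0! / 13! → 1/858; sum: t=2:+1/34560 = 1/34560; 3j²(6 1 5; -2 1 1) = Δ·Π!·Σ² = 14/429  (sign +1)
I_A²/I_B² = (15/286)/(14/429) = 45/28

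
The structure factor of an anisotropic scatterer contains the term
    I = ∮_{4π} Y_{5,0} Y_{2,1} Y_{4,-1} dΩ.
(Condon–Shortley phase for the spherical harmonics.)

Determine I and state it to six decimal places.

0.000000

l₁+l₂+l₃=11 is odd: 3j(l;000)=0 ⇒ I=0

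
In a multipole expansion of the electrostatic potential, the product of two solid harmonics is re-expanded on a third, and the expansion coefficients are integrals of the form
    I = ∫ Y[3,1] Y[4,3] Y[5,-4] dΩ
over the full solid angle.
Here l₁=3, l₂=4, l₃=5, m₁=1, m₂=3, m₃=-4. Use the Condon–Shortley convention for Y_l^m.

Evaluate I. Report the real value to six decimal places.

m-sum 0 ✓  L=12 even ✓  1≤5≤7 ✓
Π(2lᵢ+1) = 7×9×11 = 693
triangle coeff Δ(3,4,5) = 1/180180
Σ_t [0,2]: t=0:+1/576 t=1:−1/144 t=2:+1/576 = -1/288
(3j)²=20/1001 [(3 4 5; 0 0 0)], sign=+1
Σ_t [1,2]: t=1:−1/4320 t=2:+1/5760 = -1/17280
(3j)²=7/4290 [(3 4 5; 1 3 -4)], sign=+1
⇒ 4πI² = 42/1859
I = (+1)√(42/1859/(4π)) = 0.04240138

0.042401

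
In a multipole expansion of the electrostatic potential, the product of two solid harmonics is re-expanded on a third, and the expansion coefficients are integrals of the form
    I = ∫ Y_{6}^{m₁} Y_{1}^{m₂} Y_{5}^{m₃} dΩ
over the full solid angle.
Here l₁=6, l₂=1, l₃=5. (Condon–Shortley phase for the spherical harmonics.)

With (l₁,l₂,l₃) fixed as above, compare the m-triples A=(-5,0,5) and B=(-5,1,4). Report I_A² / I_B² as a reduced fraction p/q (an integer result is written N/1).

1/5

Shared (l₁,l₂,l₃)=(6,1,5): N and (l;000)² cancel in I_A²/I_B².
A: Δ = 2!·10!·0!/13! = 1/858; Racah Σ t=1..1: t=1:−1/3628800 = -1/3628800; ⇒ 3j(6 1 5; -5 0 5)² = 1/78, sgn -1
B: Δ = 2!·10!·0!/13! = 1/858; Racah Σ t=2..2: t=2:+1/725760 = 1/725760; ⇒ 3j(6 1 5; -5 1 4)² = 5/78, sgn -1
I_A²/I_B² = (1/78)/(5/78) = 1/5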